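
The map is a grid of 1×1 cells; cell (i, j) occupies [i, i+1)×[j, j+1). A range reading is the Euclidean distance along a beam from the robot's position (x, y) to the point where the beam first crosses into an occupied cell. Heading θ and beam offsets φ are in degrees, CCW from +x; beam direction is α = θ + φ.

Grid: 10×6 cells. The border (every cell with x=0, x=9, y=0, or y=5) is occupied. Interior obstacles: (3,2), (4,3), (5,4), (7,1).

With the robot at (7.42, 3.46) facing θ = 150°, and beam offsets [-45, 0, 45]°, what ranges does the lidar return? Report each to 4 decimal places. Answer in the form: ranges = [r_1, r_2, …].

ranges = [1.5943, 1.6397, 3.5406]

beam 1: φ=-45°, α=105°
  dir = (cos 105°, sin 105°) = (-0.2588, 0.9659); from cell (7,3)
  next x-line at t=1.6228, next y-line at t=0.5590; Δt_x=3.8637, Δt_y=1.0353
    y: enter (7,4) at t=0.5590
    y: enter (7,5) at t=1.5943 ← occupied
  → r_1 = 1.5943
beam 2: φ=0°, α=150°
  dir = (cos 150°, sin 150°) = (-0.8660, 0.5000); from cell (7,3)
  next x-line at t=0.4850, next y-line at t=1.0800; Δt_x=1.1547, Δt_y=2.0000
    x: enter (6,3) at t=0.4850
    y: enter (6,4) at t=1.0800
    x: enter (5,4) at t=1.6397 ← occupied
  → r_2 = 1.6397
beam 3: φ=45°, α=195°
  dir = (cos 195°, sin 195°) = (-0.9659, -0.2588); from cell (7,3)
  next x-line at t=0.4348, next y-line at t=1.7773; Δt_x=1.0353, Δt_y=3.8637
    x: enter (6,3) at t=0.4348
    x: enter (5,3) at t=1.4701
    y: enter (5,2) at t=1.7773
    x: enter (4,2) at t=2.5054
    x: enter (3,2) at t=3.5406 ← occupied
  → r_3 = 3.5406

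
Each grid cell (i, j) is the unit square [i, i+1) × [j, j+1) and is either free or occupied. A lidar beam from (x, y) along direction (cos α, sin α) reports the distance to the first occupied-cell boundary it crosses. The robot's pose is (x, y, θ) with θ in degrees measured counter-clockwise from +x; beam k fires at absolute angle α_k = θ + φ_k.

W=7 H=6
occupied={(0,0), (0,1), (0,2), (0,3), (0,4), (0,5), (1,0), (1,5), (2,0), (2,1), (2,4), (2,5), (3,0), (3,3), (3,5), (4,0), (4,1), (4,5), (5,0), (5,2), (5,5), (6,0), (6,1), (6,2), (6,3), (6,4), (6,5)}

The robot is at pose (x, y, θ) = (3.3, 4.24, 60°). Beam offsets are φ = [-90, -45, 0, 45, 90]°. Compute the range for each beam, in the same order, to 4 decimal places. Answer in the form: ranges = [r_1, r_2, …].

ranges = [0.4800, 2.7952, 0.8776, 0.7868, 0.3464]

beam 1: φ=-90°, α=330°
  dir = (cos 330°, sin 330°) = (0.8660, -0.5000); from cell (3,4)
  next x-line at t=0.8083, next y-line at t=0.4800; Δt_x=1.1547, Δt_y=2.0000
    y: enter (3,3) at t=0.4800 ← occupied
  → r_1 = 0.4800
beam 2: φ=-45°, α=15°
  dir = (cos 15°, sin 15°) = (0.9659, 0.2588); from cell (3,4)
  next x-line at t=0.7247, next y-line at t=2.9364; Δt_x=1.0353, Δt_y=3.8637
    x: enter (4,4) at t=0.7247
    x: enter (5,4) at t=1.7600
    x: enter (6,4) at t=2.7952 ← occupied
  → r_2 = 2.7952
beam 3: φ=0°, α=60°
  dir = (cos 60°, sin 60°) = (0.5000, 0.8660); from cell (3,4)
  next x-line at t=1.4000, next y-line at t=0.8776; Δt_x=2.0000, Δt_y=1.1547
    y: enter (3,5) at t=0.8776 ← occupied
  → r_3 = 0.8776
beam 4: φ=45°, α=105°
  dir = (cos 105°, sin 105°) = (-0.2588, 0.9659); from cell (3,4)
  next x-line at t=1.1591, next y-line at t=0.7868; Δt_x=3.8637, Δt_y=1.0353
    y: enter (3,5) at t=0.7868 ← occupied
  → r_4 = 0.7868
beam 5: φ=90°, α=150°
  dir = (cos 150°, sin 150°) = (-0.8660, 0.5000); from cell (3,4)
  next x-line at t=0.3464, next y-line at t=1.5200; Δt_x=1.1547, Δt_y=2.0000
    x: enter (2,4) at t=0.3464 ← occupied
  → r_5 = 0.3464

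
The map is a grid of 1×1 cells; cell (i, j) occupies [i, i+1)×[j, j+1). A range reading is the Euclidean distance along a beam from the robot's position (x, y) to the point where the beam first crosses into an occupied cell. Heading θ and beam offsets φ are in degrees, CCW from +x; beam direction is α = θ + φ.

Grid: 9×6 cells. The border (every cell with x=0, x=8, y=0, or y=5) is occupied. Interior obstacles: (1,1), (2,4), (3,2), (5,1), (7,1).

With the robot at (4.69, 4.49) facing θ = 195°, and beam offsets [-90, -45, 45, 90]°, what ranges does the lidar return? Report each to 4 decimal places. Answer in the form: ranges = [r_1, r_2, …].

ranges = [0.5280, 1.0200, 1.7205, 2.5778]

beam 1: φ=-90°, α=105°
  cosα=-0.2588 sinα=0.9659 | (4,4) | tMaxX 2.6660 tMaxY 0.5280 | tΔX 3.8637 tΔY 1.0353
    t=0.5280 [y] (4,5) — stop
  → r_1 = 0.5280
beam 2: φ=-45°, α=150°
  cosα=-0.8660 sinα=0.5000 | (4,4) | tMaxX 0.7967 tMaxY 1.0200 | tΔX 1.1547 tΔY 2.0000
    t=0.7967 [x] (3,4)
    t=1.0200 [y] (3,5) — stop
  → r_2 = 1.0200
beam 3: φ=45°, α=240°
  cosα=-0.5000 sinα=-0.8660 | (4,4) | tMaxX 1.3800 tMaxY 0.5658 | tΔX 2.0000 tΔY 1.1547
    t=0.5658 [y] (4,3)
    t=1.3800 [x] (3,3)
    t=1.7205 [y] (3,2) — stop
  → r_3 = 1.7205
beam 4: φ=90°, α=285°
  cosα=0.2588 sinα=-0.9659 | (4,4) | tMaxX 1.1977 tMaxY 0.5073 | tΔX 3.8637 tΔY 1.0353
    t=0.5073 [y] (4,3)
    t=1.1977 [x] (5,3)
    t=1.5426 [y] (5,2)
    t=2.5778 [y] (5,1) — stop
  → r_4 = 2.5778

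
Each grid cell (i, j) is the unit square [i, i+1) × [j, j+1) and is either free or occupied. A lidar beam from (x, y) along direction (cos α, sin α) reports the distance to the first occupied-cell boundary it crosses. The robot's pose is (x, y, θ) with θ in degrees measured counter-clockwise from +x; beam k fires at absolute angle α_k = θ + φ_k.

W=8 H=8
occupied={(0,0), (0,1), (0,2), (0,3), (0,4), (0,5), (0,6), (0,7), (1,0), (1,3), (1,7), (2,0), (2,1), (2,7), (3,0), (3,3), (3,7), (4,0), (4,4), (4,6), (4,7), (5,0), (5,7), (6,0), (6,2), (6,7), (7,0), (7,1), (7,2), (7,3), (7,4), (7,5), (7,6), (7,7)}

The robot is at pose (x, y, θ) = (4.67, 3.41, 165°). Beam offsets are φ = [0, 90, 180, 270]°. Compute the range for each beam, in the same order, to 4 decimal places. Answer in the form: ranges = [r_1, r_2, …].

beam 1: φ=0°, α=165°
  cosα=-0.9659 sinα=0.2588 | (4,3) | tMaxX 0.6936 tMaxY 2.2796 | tΔX 1.0353 tΔY 3.8637
    t=0.6936 [x] (3,3) — stop
  → r_1 = 0.6936
beam 2: φ=90°, α=255°
  cosα=-0.2588 sinα=-0.9659 | (4,3) | tMaxX 2.5887 tMaxY 0.4245 | tΔX 3.8637 tΔY 1.0353
    t=0.4245 [y] (4,2)
    t=1.4597 [y] (4,1)
    t=2.4950 [y] (4,0) — stop
  → r_2 = 2.4950
beam 3: φ=180°, α=345°
  cosα=0.9659 sinα=-0.2588 | (4,3) | tMaxX 0.3416 tMaxY 1.5841 | tΔX 1.0353 tΔY 3.8637
    t=0.3416 [x] (5,3)
    t=1.3769 [x] (6,3)
    t=1.5841 [y] (6,2) — stop
  → r_3 = 1.5841
beam 4: φ=270°, α=75°
  cosα=0.2588 sinα=0.9659 | (4,3) | tMaxX 1.2750 tMaxY 0.6108 | tΔX 3.8637 tΔY 1.0353
    t=0.6108 [y] (4,4) — stop
  → r_4 = 0.6108

ranges = [0.6936, 2.4950, 1.5841, 0.6108]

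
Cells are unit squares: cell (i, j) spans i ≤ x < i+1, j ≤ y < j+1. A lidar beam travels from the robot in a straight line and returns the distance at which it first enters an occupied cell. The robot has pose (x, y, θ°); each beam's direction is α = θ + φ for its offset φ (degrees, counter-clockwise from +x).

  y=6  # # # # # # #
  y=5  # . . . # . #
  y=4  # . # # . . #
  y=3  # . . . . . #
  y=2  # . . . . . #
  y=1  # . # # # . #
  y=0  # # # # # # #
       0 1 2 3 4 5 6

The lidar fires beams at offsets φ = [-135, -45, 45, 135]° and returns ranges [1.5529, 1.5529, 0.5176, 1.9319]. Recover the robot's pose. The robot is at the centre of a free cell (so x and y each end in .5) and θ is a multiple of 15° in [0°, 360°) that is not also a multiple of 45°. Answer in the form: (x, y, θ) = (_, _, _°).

Enumerate (i+0.5, j+0.5, θ) over the 19 free cells and 16 admissible headings. For each, cast all 4 beams and compare to the given ranges.
  (4.5, 2.5, 105°): beam 1 = 1.7321 ≠ 1.5529 ✗
  (5.5, 1.5, 300°): beam 1 = 0.5176 ≠ 1.5529 ✗
  (2.5, 3.5, 30°): beam 2 = 3.6235 ≠ 1.5529 ✗
  …
  (2.5, 2.5, 210°): r_1=1.5529, r_2=1.5529, r_3=0.5176, r_4=1.9319 — all match ✓
No second candidate reproduces the full scan.

(x, y, θ) = (2.5, 2.5, 210°)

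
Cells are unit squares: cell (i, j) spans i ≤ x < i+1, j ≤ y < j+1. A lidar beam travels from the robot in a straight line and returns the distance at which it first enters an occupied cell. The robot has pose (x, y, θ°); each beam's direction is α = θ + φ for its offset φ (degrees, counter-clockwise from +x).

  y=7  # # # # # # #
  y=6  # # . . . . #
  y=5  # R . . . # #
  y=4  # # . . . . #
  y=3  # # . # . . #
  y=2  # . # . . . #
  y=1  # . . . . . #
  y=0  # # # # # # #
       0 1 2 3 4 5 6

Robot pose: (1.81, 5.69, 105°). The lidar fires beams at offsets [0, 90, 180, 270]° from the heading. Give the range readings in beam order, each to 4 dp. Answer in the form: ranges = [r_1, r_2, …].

beam 1: φ=0°, α=105°
  d=(-0.2588,0.9659)  start (1,5)  tX=3.1296 tY=0.3209  stride 1/|dx|=3.8637 1/|dy|=1.0353
    cross y-line → (1,6), t=0.3209 (wall)
  → r_1 = 0.3209
beam 2: φ=90°, α=195°
  d=(-0.9659,-0.2588)  start (1,5)  tX=0.8386 tY=2.6660  stride 1/|dx|=1.0353 1/|dy|=3.8637
    cross x-line → (0,5), t=0.8386 (wall)
  → r_2 = 0.8386
beam 3: φ=180°, α=285°
  d=(0.2588,-0.9659)  start (1,5)  tX=0.7341 tY=0.7143  stride 1/|dx|=3.8637 1/|dy|=1.0353
    cross y-line → (1,4), t=0.7143 (wall)
  → r_3 = 0.7143
beam 4: φ=270°, α=15°
  d=(0.9659,0.2588)  start (1,5)  tX=0.1967 tY=1.1977  stride 1/|dx|=1.0353 1/|dy|=3.8637
    cross x-line → (2,5), t=0.1967
    cross y-line → (2,6), t=1.1977
    cross x-line → (3,6), t=1.2320
    cross x-line → (4,6), t=2.2673
    cross x-line → (5,6), t=3.3025
    cross x-line → (6,6), t=4.3378 (wall)
  → r_4 = 4.3378

ranges = [0.3209, 0.8386, 0.7143, 4.3378]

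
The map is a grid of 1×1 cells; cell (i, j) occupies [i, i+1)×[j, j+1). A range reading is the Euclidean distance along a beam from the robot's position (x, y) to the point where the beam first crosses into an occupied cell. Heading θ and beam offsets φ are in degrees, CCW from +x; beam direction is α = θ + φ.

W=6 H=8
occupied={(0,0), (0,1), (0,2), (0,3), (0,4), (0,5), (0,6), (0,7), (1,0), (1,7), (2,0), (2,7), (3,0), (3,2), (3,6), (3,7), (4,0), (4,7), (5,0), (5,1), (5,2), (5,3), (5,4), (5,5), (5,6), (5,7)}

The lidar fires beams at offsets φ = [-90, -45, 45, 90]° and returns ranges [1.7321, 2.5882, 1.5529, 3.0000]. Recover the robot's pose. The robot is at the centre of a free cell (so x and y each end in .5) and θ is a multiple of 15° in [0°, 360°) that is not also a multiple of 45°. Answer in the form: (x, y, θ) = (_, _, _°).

Candidates: 22 free-cell centres × 16 headings = 352 poses. Raycast each; keep the one whose scan matches to 4 dp.
  (2.5, 2.5, 330°): beam 2 = 1.5529 ≠ 2.5882 ✗
  (4.5, 2.5, 105°): beam 1 = 0.5176 ≠ 1.7321 ✗
  (1.5, 5.5, 15°): beam 1 = 4.6587 ≠ 1.7321 ✗
  …
  (2.5, 4.5, 150°): r_1=1.7321, r_2=2.5882, r_3=1.5529, r_4=3.0000 — all match ✓
Unique over the lattice → pose = (2.5, 4.5, 150°).

(x, y, θ) = (2.5, 4.5, 150°)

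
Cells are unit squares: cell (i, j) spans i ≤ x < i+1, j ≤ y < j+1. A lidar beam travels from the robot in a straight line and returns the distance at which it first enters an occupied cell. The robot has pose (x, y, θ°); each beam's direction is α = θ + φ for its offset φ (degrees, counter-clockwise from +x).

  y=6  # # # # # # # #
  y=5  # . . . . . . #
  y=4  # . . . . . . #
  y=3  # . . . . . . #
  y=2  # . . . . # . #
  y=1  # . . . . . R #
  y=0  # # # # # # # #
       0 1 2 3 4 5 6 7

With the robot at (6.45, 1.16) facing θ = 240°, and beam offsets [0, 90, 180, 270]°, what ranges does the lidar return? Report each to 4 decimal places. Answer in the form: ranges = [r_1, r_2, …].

ranges = [0.1848, 0.3200, 1.1000, 6.2931]

beam 1: φ=0°, α=240°
  cosα=-0.5000 sinα=-0.8660 | (6,1) | tMaxX 0.9000 tMaxY 0.1848 | tΔX 2.0000 tΔY 1.1547
    t=0.1848 [y] (6,0) — stop
  → r_1 = 0.1848
beam 2: φ=90°, α=330°
  cosα=0.8660 sinα=-0.5000 | (6,1) | tMaxX 0.6351 tMaxY 0.3200 | tΔX 1.1547 tΔY 2.0000
    t=0.3200 [y] (6,0) — stop
  → r_2 = 0.3200
beam 3: φ=180°, α=60°
  cosα=0.5000 sinα=0.8660 | (6,1) | tMaxX 1.1000 tMaxY 0.9699 | tΔX 2.0000 tΔY 1.1547
    t=0.9699 [y] (6,2)
    t=1.1000 [x] (7,2) — stop
  → r_3 = 1.1000
beam 4: φ=270°, α=150°
  cosα=-0.8660 sinα=0.5000 | (6,1) | tMaxX 0.5196 tMaxY 1.6800 | tΔX 1.1547 tΔY 2.0000
    t=0.5196 [x] (5,1)
    t=1.6743 [x] (4,1)
    t=1.6800 [y] (4,2)
    t=2.8290 [x] (3,2)
    t=3.6800 [y] (3,3)
    t=3.9837 [x] (2,3)
    t=5.1384 [x] (1,3)
    t=5.6800 [y] (1,4)
    t=6.2931 [x] (0,4) — stop
  → r_4 = 6.2931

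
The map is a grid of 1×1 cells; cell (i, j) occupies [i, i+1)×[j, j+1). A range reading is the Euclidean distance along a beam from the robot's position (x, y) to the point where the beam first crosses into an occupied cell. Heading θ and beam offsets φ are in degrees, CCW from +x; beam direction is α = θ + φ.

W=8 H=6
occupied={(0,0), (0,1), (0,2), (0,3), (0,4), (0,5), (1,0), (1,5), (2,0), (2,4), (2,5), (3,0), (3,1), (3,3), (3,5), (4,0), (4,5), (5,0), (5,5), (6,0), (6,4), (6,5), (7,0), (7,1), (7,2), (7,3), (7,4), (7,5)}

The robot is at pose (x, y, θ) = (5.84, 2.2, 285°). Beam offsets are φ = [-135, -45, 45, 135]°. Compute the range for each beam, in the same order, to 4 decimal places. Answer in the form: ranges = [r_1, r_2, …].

beam 1: φ=-135°, α=150°
  d=(-0.8660,0.5000)  start (5,2)  tX=0.9699 tY=1.6000  stride 1/|dx|=1.1547 1/|dy|=2.0000
    cross x-line → (4,2), t=0.9699
    cross y-line → (4,3), t=1.6000
    cross x-line → (3,3), t=2.1246 (wall)
  → r_1 = 2.1246
beam 2: φ=-45°, α=240°
  d=(-0.5000,-0.8660)  start (5,2)  tX=1.6800 tY=0.2309  stride 1/|dx|=2.0000 1/|dy|=1.1547
    cross y-line → (5,1), t=0.2309
    cross y-line → (5,0), t=1.3856 (wall)
  → r_2 = 1.3856
beam 3: φ=45°, α=330°
  d=(0.8660,-0.5000)  start (5,2)  tX=0.1848 tY=0.4000  stride 1/|dx|=1.1547 1/|dy|=2.0000
    cross x-line → (6,2), t=0.1848
    cross y-line → (6,1), t=0.4000
    cross x-line → (7,1), t=1.3395 (wall)
  → r_3 = 1.3395
beam 4: φ=135°, α=60°
  d=(0.5000,0.8660)  start (5,2)  tX=0.3200 tY=0.9238  stride 1/|dx|=2.0000 1/|dy|=1.1547
    cross x-line → (6,2), t=0.3200
    cross y-line → (6,3), t=0.9238
    cross y-line → (6,4), t=2.0785 (wall)
  → r_4 = 2.0785

ranges = [2.1246, 1.3856, 1.3395, 2.0785]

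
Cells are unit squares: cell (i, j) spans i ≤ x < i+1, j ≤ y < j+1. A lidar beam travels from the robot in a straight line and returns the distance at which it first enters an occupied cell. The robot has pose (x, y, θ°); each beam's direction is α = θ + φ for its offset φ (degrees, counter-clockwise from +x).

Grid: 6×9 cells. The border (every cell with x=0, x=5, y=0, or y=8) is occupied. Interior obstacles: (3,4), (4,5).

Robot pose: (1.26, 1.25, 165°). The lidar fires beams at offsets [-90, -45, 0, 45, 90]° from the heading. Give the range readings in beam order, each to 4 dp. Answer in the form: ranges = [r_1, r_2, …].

beam 1: φ=-90°, α=75°
  d=(0.2588,0.9659)  start (1,1)  tX=2.8591 tY=0.7765  stride 1/|dx|=3.8637 1/|dy|=1.0353
    cross y-line → (1,2), t=0.7765
    cross y-line → (1,3), t=1.8117
    cross y-line → (1,4), t=2.8470
    cross x-line → (2,4), t=2.8591
    cross y-line → (2,5), t=3.8823
    cross y-line → (2,6), t=4.9176
    cross y-line → (2,7), t=5.9528
    cross x-line → (3,7), t=6.7228
    cross y-line → (3,8), t=6.9881 (wall)
  → r_1 = 6.9881
beam 2: φ=-45°, α=120°
  d=(-0.5000,0.8660)  start (1,1)  tX=0.5200 tY=0.8660  stride 1/|dx|=2.0000 1/|dy|=1.1547
    cross x-line → (0,1), t=0.5200 (wall)
  → r_2 = 0.5200
beam 3: φ=0°, α=165°
  d=(-0.9659,0.2588)  start (1,1)  tX=0.2692 tY=2.8978  stride 1/|dx|=1.0353 1/|dy|=3.8637
    cross x-line → (0,1), t=0.2692 (wall)
  → r_3 = 0.2692
beam 4: φ=45°, α=210°
  d=(-0.8660,-0.5000)  start (1,1)  tX=0.3002 tY=0.5000  stride 1/|dx|=1.1547 1/|dy|=2.0000
    cross x-line → (0,1), t=0.3002 (wall)
  → r_4 = 0.3002
beam 5: φ=90°, α=255°
  d=(-0.2588,-0.9659)  start (1,1)  tX=1.0046 tY=0.2588  stride 1/|dx|=3.8637 1/|dy|=1.0353
    cross y-line → (1,0), t=0.2588 (wall)
  → r_5 = 0.2588

ranges = [6.9881, 0.5200, 0.2692, 0.3002, 0.2588]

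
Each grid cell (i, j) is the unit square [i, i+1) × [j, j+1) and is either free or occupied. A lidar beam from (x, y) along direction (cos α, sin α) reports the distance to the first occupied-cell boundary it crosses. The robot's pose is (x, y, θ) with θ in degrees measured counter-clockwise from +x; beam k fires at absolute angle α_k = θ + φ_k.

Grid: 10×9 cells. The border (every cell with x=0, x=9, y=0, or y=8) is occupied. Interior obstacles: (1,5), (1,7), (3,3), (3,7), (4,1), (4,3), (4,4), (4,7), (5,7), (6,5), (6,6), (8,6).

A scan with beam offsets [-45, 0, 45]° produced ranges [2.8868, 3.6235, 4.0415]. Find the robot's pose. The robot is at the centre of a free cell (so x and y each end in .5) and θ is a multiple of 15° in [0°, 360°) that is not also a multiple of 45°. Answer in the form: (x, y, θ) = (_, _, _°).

Candidates: 44 free-cell centres × 16 headings = 704 poses. Raycast each; keep the one whose scan matches to 4 dp.
  (7.5, 3.5, 300°): beam 1 = 2.5882 ≠ 2.8868 ✗
  (7.5, 7.5, 150°): beam 1 = 0.5176 ≠ 2.8868 ✗
  (2.5, 5.5, 120°): beam 1 = 1.9319 ≠ 2.8868 ✗
  (4.5, 5.5, 150°): beam 1 = 1.5529 ≠ 2.8868 ✗
  …
  (5.5, 3.5, 345°): r_1=2.8868, r_2=3.6235, r_3=4.0415 — all match ✓
No second candidate reproduces the full scan.

(x, y, θ) = (5.5, 3.5, 345°)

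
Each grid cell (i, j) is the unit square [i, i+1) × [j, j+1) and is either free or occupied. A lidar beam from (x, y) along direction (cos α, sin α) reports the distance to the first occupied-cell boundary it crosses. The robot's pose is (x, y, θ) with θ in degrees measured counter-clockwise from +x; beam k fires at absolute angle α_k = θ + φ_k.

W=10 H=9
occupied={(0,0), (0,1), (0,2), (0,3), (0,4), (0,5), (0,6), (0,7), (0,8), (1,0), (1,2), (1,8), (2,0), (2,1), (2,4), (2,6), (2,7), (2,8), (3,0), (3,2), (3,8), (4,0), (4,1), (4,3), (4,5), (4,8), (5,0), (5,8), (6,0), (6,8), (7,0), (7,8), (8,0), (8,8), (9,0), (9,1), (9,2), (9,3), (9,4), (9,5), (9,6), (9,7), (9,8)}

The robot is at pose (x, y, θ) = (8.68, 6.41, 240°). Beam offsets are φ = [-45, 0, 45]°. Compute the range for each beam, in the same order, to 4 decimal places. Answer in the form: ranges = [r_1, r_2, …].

ranges = [3.8098, 6.2469, 1.2364]

beam 1: φ=-45°, α=195°
  d=(-0.9659,-0.2588)  start (8,6)  tX=0.7040 tY=1.5841  stride 1/|dx|=1.0353 1/|dy|=3.8637
    cross x-line → (7,6), t=0.7040
    cross y-line → (7,5), t=1.5841
    cross x-line → (6,5), t=1.7393
    cross x-line → (5,5), t=2.7745
    cross x-line → (4,5), t=3.8098 (wall)
  → r_1 = 3.8098
beam 2: φ=0°, α=240°
  d=(-0.5000,-0.8660)  start (8,6)  tX=1.3600 tY=0.4734  stride 1/|dx|=2.0000 1/|dy|=1.1547
    cross y-line → (8,5), t=0.4734
    cross x-line → (7,5), t=1.3600
    cross y-line → (7,4), t=1.6281
    cross y-line → (7,3), t=2.7828
    cross x-line → (6,3), t=3.3600
    cross y-line → (6,2), t=3.9375
    cross y-line → (6,1), t=5.0922
    cross x-line → (5,1), t=5.3600
    cross y-line → (5,0), t=6.2469 (wall)
  → r_2 = 6.2469
beam 3: φ=45°, α=285°
  d=(0.2588,-0.9659)  start (8,6)  tX=1.2364 tY=0.4245  stride 1/|dx|=3.8637 1/|dy|=1.0353
    cross y-line → (8,5), t=0.4245
    cross x-line → (9,5), t=1.2364 (wall)
  → r_3 = 1.2364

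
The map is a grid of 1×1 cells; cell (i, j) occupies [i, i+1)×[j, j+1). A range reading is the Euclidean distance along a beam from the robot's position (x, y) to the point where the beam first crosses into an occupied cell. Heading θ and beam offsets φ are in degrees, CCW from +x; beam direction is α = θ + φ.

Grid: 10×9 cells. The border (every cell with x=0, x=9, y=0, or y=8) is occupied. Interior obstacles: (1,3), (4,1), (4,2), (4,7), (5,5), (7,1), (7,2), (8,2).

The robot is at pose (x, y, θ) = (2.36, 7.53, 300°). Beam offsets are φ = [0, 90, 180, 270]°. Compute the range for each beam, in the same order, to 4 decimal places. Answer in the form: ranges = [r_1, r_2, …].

ranges = [5.2308, 0.9400, 0.5427, 1.5704]

beam 1: φ=0°, α=300°
  dir = (cos 300°, sin 300°) = (0.5000, -0.8660); from cell (2,7)
  next x-line at t=1.2800, next y-line at t=0.6120; Δt_x=2.0000, Δt_y=1.1547
    y: enter (2,6) at t=0.6120
    x: enter (3,6) at t=1.2800
    y: enter (3,5) at t=1.7667
    y: enter (3,4) at t=2.9214
    x: enter (4,4) at t=3.2800
    y: enter (4,3) at t=4.0761
    y: enter (4,2) at t=5.2308 ← occupied
  → r_1 = 5.2308
beam 2: φ=90°, α=30°
  dir = (cos 30°, sin 30°) = (0.8660, 0.5000); from cell (2,7)
  next x-line at t=0.7390, next y-line at t=0.9400; Δt_x=1.1547, Δt_y=2.0000
    x: enter (3,7) at t=0.7390
    y: enter (3,8) at t=0.9400 ← occupied
  → r_2 = 0.9400
beam 3: φ=180°, α=120°
  dir = (cos 120°, sin 120°) = (-0.5000, 0.8660); from cell (2,7)
  next x-line at t=0.7200, next y-line at t=0.5427; Δt_x=2.0000, Δt_y=1.1547
    y: enter (2,8) at t=0.5427 ← occupied
  → r_3 = 0.5427
beam 4: φ=270°, α=210°
  dir = (cos 210°, sin 210°) = (-0.8660, -0.5000); from cell (2,7)
  next x-line at t=0.4157, next y-line at t=1.0600; Δt_x=1.1547, Δt_y=2.0000
    x: enter (1,7) at t=0.4157
    y: enter (1,6) at t=1.0600
    x: enter (0,6) at t=1.5704 ← occupied
  → r_4 = 1.5704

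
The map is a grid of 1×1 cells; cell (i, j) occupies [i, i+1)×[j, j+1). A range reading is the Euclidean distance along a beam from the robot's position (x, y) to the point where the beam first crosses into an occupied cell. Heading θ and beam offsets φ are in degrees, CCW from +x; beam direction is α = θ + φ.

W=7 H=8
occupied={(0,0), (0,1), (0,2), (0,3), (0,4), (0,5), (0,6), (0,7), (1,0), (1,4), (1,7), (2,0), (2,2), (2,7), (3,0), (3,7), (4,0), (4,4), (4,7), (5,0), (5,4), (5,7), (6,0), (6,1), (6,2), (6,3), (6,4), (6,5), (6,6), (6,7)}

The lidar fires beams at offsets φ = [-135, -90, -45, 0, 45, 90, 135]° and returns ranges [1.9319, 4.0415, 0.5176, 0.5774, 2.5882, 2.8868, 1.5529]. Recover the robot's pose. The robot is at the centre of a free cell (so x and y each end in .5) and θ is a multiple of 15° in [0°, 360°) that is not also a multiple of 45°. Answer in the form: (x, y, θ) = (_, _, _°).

Enumerate (i+0.5, j+0.5, θ) over the 26 free cells and 16 admissible headings. For each, cast all 7 beams and compare to the given ranges.
  (1.5, 6.5, 105°): beam 1 = 3.0000 ≠ 1.9319 ✗
  (3.5, 1.5, 195°): beam 1 = 2.8868 ≠ 1.9319 ✗
  (1.5, 1.5, 345°): beam 1 = 0.5774 ≠ 1.9319 ✗
  …
  (3.5, 4.5, 30°): r_1=1.9319, r_2=4.0415, r_3=0.5176, r_4=0.5774, r_5=2.5882, r_6=2.8868, r_7=1.5529 — all match ✓
Unique over the lattice → pose = (3.5, 4.5, 30°).

(x, y, θ) = (3.5, 4.5, 30°)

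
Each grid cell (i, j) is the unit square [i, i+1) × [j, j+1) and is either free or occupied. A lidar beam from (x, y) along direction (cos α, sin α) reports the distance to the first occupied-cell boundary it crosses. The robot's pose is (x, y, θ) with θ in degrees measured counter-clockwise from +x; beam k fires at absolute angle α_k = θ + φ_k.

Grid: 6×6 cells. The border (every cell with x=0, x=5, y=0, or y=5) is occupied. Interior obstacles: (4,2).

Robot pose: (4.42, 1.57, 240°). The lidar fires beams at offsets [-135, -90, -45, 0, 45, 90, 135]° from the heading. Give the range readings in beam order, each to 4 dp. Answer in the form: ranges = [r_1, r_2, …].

ranges = [0.4452, 3.9491, 2.2023, 0.6582, 0.5901, 0.6697, 0.6005]

beam 1: φ=-135°, α=105°
  d=(-0.2588,0.9659)  start (4,1)  tX=1.6228 tY=0.4452  stride 1/|dx|=3.8637 1/|dy|=1.0353
    cross y-line → (4,2), t=0.4452 (wall)
  → r_1 = 0.4452
beam 2: φ=-90°, α=150°
  d=(-0.8660,0.5000)  start (4,1)  tX=0.4850 tY=0.8600  stride 1/|dx|=1.1547 1/|dy|=2.0000
    cross x-line → (3,1), t=0.4850
    cross y-line → (3,2), t=0.8600
    cross x-line → (2,2), t=1.6397
    cross x-line → (1,2), t=2.7944
    cross y-line → (1,3), t=2.8600
    cross x-line → (0,3), t=3.9491 (wall)
  → r_2 = 3.9491
beam 3: φ=-45°, α=195°
  d=(-0.9659,-0.2588)  start (4,1)  tX=0.4348 tY=2.2023  stride 1/|dx|=1.0353 1/|dy|=3.8637
    cross x-line → (3,1), t=0.4348
    cross x-line → (2,1), t=1.4701
    cross y-line → (2,0), t=2.2023 (wall)
  → r_3 = 2.2023
beam 4: φ=0°, α=240°
  d=(-0.5000,-0.8660)  start (4,1)  tX=0.8400 tY=0.6582  stride 1/|dx|=2.0000 1/|dy|=1.1547
    cross y-line → (4,0), t=0.6582 (wall)
  → r_4 = 0.6582
beam 5: φ=45°, α=285°
  d=(0.2588,-0.9659)  start (4,1)  tX=2.2409 tY=0.5901  stride 1/|dx|=3.8637 1/|dy|=1.0353
    cross y-line → (4,0), t=0.5901 (wall)
  → r_5 = 0.5901
beam 6: φ=90°, α=330°
  d=(0.8660,-0.5000)  start (4,1)  tX=0.6697 tY=1.1400  stride 1/|dx|=1.1547 1/|dy|=2.0000
    cross x-line → (5,1), t=0.6697 (wall)
  → r_6 = 0.6697
beam 7: φ=135°, α=15°
  d=(0.9659,0.2588)  start (4,1)  tX=0.6005 tY=1.6614  stride 1/|dx|=1.0353 1/|dy|=3.8637
    cross x-line → (5,1), t=0.6005 (wall)
  → r_7 = 0.6005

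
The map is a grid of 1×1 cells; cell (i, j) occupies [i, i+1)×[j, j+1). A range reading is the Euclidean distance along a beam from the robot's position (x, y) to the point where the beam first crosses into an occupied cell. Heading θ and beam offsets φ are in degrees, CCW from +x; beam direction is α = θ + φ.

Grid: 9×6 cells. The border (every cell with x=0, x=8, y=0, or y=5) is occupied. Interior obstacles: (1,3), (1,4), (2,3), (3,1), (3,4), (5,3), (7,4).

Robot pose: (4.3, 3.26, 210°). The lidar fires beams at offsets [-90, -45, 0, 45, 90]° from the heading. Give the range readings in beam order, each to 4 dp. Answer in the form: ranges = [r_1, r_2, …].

beam 1: φ=-90°, α=120°
  dir = (cos 120°, sin 120°) = (-0.5000, 0.8660); from cell (4,3)
  next x-line at t=0.6000, next y-line at t=0.8545; Δt_x=2.0000, Δt_y=1.1547
    x: enter (3,3) at t=0.6000
    y: enter (3,4) at t=0.8545 ← occupied
  → r_1 = 0.8545
beam 2: φ=-45°, α=165°
  dir = (cos 165°, sin 165°) = (-0.9659, 0.2588); from cell (4,3)
  next x-line at t=0.3106, next y-line at t=2.8591; Δt_x=1.0353, Δt_y=3.8637
    x: enter (3,3) at t=0.3106
    x: enter (2,3) at t=1.3459 ← occupied
  → r_2 = 1.3459
beam 3: φ=0°, α=210°
  dir = (cos 210°, sin 210°) = (-0.8660, -0.5000); from cell (4,3)
  next x-line at t=0.3464, next y-line at t=0.5200; Δt_x=1.1547, Δt_y=2.0000
    x: enter (3,3) at t=0.3464
    y: enter (3,2) at t=0.5200
    x: enter (2,2) at t=1.5011
    y: enter (2,1) at t=2.5200
    x: enter (1,1) at t=2.6558
    x: enter (0,1) at t=3.8105 ← occupied
  → r_3 = 3.8105
beam 4: φ=45°, α=255°
  dir = (cos 255°, sin 255°) = (-0.2588, -0.9659); from cell (4,3)
  next x-line at t=1.1591, next y-line at t=0.2692; Δt_x=3.8637, Δt_y=1.0353
    y: enter (4,2) at t=0.2692
    x: enter (3,2) at t=1.1591
    y: enter (3,1) at t=1.3044 ← occupied
  → r_4 = 1.3044
beam 5: φ=90°, α=300°
  dir = (cos 300°, sin 300°) = (0.5000, -0.8660); from cell (4,3)
  next x-line at t=1.4000, next y-line at t=0.3002; Δt_x=2.0000, Δt_y=1.1547
    y: enter (4,2) at t=0.3002
    x: enter (5,2) at t=1.4000
    y: enter (5,1) at t=1.4549
    y: enter (5,0) at t=2.6096 ← occupied
  → r_5 = 2.6096

ranges = [0.8545, 1.3459, 3.8105, 1.3044, 2.6096]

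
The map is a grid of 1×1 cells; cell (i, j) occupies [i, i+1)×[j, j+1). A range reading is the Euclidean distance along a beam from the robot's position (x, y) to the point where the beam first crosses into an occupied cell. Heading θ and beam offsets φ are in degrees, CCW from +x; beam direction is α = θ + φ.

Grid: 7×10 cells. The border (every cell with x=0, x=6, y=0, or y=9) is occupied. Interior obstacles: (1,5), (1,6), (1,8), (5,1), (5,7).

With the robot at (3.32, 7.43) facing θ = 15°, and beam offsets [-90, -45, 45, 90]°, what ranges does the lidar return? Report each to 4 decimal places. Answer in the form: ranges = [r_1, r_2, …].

beam 1: φ=-90°, α=285°
  cosα=0.2588 sinα=-0.9659 | (3,7) | tMaxX 2.6273 tMaxY 0.4452 | tΔX 3.8637 tΔY 1.0353
    t=0.4452 [y] (3,6)
    t=1.4804 [y] (3,5)
    t=2.5157 [y] (3,4)
    t=2.6273 [x] (4,4)
    t=3.5510 [y] (4,3)
    t=4.5863 [y] (4,2)
    t=5.6215 [y] (4,1)
    t=6.4910 [x] (5,1) — stop
  → r_1 = 6.4910
beam 2: φ=-45°, α=330°
  cosα=0.8660 sinα=-0.5000 | (3,7) | tMaxX 0.7852 tMaxY 0.8600 | tΔX 1.1547 tΔY 2.0000
    t=0.7852 [x] (4,7)
    t=0.8600 [y] (4,6)
    t=1.9399 [x] (5,6)
    t=2.8600 [y] (5,5)
    t=3.0946 [x] (6,5) — stop
  → r_2 = 3.0946
beam 3: φ=45°, α=60°
  cosα=0.5000 sinα=0.8660 | (3,7) | tMaxX 1.3600 tMaxY 0.6582 | tΔX 2.0000 tΔY 1.1547
    t=0.6582 [y] (3,8)
    t=1.3600 [x] (4,8)
    t=1.8129 [y] (4,9) — stop
  → r_3 = 1.8129
beam 4: φ=90°, α=105°
  cosα=-0.2588 sinα=0.9659 | (3,7) | tMaxX 1.2364 tMaxY 0.5901 | tΔX 3.8637 tΔY 1.0353
    t=0.5901 [y] (3,8)
    t=1.2364 [x] (2,8)
    t=1.6254 [y] (2,9) — stop
  → r_4 = 1.6254

ranges = [6.4910, 3.0946, 1.8129, 1.6254]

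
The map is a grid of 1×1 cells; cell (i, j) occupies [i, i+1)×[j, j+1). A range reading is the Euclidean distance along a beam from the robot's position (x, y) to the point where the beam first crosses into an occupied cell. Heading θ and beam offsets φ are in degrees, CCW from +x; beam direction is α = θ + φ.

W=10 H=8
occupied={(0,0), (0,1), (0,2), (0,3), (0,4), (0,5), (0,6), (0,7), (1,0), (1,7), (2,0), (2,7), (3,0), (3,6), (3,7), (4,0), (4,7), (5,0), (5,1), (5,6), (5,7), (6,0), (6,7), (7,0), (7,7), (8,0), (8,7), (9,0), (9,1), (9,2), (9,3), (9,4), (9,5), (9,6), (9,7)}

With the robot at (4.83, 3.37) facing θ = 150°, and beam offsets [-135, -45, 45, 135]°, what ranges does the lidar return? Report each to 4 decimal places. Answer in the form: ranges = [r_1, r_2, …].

ranges = [4.3171, 3.2069, 3.9651, 1.4183]

beam 1: φ=-135°, α=15°
  direction (0.9659, 0.2588); cell (4,3); t to first gridline: x 0.1760, y 2.4341 (then +1.0353 / +3.8637)
    (5,3) via x @ 0.1760
    (6,3) via x @ 1.2113
    (7,3) via x @ 2.2465
    (7,4) via y @ 2.4341
    (8,4) via x @ 3.2818
    (9,4) via x @ 4.3171  # hit
  → r_1 = 4.3171
beam 2: φ=-45°, α=105°
  direction (-0.2588, 0.9659); cell (4,3); t to first gridline: x 3.2069, y 0.6522 (then +3.8637 / +1.0353)
    (4,4) via y @ 0.6522
    (4,5) via y @ 1.6875
    (4,6) via y @ 2.7228
    (3,6) via x @ 3.2069  # hit
  → r_2 = 3.2069
beam 3: φ=45°, α=195°
  direction (-0.9659, -0.2588); cell (4,3); t to first gridline: x 0.8593, y 1.4296 (then +1.0353 / +3.8637)
    (3,3) via x @ 0.8593
    (3,2) via y @ 1.4296
    (2,2) via x @ 1.8946
    (1,2) via x @ 2.9298
    (0,2) via x @ 3.9651  # hit
  → r_3 = 3.9651
beam 4: φ=135°, α=285°
  direction (0.2588, -0.9659); cell (4,3); t to first gridline: x 0.6568, y 0.3831 (then +3.8637 / +1.0353)
    (4,2) via y @ 0.3831
    (5,2) via x @ 0.6568
    (5,1) via y @ 1.4183  # hit
  → r_4 = 1.4183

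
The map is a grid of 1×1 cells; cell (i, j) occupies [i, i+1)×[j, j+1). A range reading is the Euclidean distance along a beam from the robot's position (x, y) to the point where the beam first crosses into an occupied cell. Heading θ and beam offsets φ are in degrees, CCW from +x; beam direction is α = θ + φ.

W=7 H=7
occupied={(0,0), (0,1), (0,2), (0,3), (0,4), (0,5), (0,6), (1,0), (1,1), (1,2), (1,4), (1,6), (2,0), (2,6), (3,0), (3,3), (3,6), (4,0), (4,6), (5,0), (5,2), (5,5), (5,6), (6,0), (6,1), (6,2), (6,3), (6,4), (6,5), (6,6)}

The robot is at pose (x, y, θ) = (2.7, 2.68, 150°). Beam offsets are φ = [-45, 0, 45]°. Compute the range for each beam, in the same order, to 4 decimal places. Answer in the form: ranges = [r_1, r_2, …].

ranges = [3.4371, 1.9630, 0.7247]

beam 1: φ=-45°, α=105°
  dir = (cos 105°, sin 105°) = (-0.2588, 0.9659); from cell (2,2)
  next x-line at t=2.7046, next y-line at t=0.3313; Δt_x=3.8637, Δt_y=1.0353
    y: enter (2,3) at t=0.3313
    y: enter (2,4) at t=1.3666
    y: enter (2,5) at t=2.4018
    x: enter (1,5) at t=2.7046
    y: enter (1,6) at t=3.4371 ← occupied
  → r_1 = 3.4371
beam 2: φ=0°, α=150°
  dir = (cos 150°, sin 150°) = (-0.8660, 0.5000); from cell (2,2)
  next x-line at t=0.8083, next y-line at t=0.6400; Δt_x=1.1547, Δt_y=2.0000
    y: enter (2,3) at t=0.6400
    x: enter (1,3) at t=0.8083
    x: enter (0,3) at t=1.9630 ← occupied
  → r_2 = 1.9630
beam 3: φ=45°, α=195°
  dir = (cos 195°, sin 195°) = (-0.9659, -0.2588); from cell (2,2)
  next x-line at t=0.7247, next y-line at t=2.6273; Δt_x=1.0353, Δt_y=3.8637
    x: enter (1,2) at t=0.7247 ← occupied
  → r_3 = 0.7247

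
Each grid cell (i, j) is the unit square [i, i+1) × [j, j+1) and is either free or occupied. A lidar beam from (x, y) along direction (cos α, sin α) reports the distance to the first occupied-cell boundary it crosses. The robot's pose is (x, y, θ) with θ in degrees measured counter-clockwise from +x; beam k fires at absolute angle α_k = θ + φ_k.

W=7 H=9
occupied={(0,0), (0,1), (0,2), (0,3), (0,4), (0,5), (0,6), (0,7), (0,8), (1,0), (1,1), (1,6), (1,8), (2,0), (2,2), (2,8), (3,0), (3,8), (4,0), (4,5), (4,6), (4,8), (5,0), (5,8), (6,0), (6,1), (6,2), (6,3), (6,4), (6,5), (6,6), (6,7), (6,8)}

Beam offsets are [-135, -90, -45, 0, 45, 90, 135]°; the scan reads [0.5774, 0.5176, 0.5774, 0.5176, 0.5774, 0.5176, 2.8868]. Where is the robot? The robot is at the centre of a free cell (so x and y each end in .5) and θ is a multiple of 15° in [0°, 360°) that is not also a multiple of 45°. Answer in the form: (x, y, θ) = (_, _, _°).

The pose lattice has 30·16 = 480 candidates. Test each by forward raycasting.
  (5.5, 6.5, 30°): beam 1 = 5.6940 ≠ 0.5774 ✗
  (4.5, 3.5, 150°): beam 1 = 1.5529 ≠ 0.5774 ✗
  (5.5, 6.5, 105°): beam 3 = 1.0000 ≠ 0.5774 ✗
  (3.5, 6.5, 210°): beam 1 = 1.5529 ≠ 0.5774 ✗
  …
  (1.5, 7.5, 195°): r_1=0.5774, r_2=0.5176, r_3=0.5774, r_4=0.5176, r_5=0.5774, r_6=0.5176, r_7=2.8868 — all match ✓
No second candidate reproduces the full scan.

(x, y, θ) = (1.5, 7.5, 195°)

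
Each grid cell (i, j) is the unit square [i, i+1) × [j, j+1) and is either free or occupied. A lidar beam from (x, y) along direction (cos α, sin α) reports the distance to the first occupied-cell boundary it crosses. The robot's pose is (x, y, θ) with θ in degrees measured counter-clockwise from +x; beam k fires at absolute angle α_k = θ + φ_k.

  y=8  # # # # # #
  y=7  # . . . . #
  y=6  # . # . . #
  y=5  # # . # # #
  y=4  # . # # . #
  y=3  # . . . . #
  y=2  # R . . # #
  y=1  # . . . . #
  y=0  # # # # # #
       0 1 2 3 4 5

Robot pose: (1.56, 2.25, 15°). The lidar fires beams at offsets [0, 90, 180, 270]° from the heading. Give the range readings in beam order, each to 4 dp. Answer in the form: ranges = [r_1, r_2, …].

ranges = [2.5261, 2.1637, 0.5798, 1.2941]

beam 1: φ=0°, α=15°
  dir = (cos 15°, sin 15°) = (0.9659, 0.2588); from cell (1,2)
  next x-line at t=0.4555, next y-line at t=2.8978; Δt_x=1.0353, Δt_y=3.8637
    x: enter (2,2) at t=0.4555
    x: enter (3,2) at t=1.4908
    x: enter (4,2) at t=2.5261 ← occupied
  → r_1 = 2.5261
beam 2: φ=90°, α=105°
  dir = (cos 105°, sin 105°) = (-0.2588, 0.9659); from cell (1,2)
  next x-line at t=2.1637, next y-line at t=0.7765; Δt_x=3.8637, Δt_y=1.0353
    y: enter (1,3) at t=0.7765
    y: enter (1,4) at t=1.8117
    x: enter (0,4) at t=2.1637 ← occupied
  → r_2 = 2.1637
beam 3: φ=180°, α=195°
  dir = (cos 195°, sin 195°) = (-0.9659, -0.2588); from cell (1,2)
  next x-line at t=0.5798, next y-line at t=0.9659; Δt_x=1.0353, Δt_y=3.8637
    x: enter (0,2) at t=0.5798 ← occupied
  → r_3 = 0.5798
beam 4: φ=270°, α=285°
  dir = (cos 285°, sin 285°) = (0.2588, -0.9659); from cell (1,2)
  next x-line at t=1.7000, next y-line at t=0.2588; Δt_x=3.8637, Δt_y=1.0353
    y: enter (1,1) at t=0.2588
    y: enter (1,0) at t=1.2941 ← occupied
  → r_4 = 1.2941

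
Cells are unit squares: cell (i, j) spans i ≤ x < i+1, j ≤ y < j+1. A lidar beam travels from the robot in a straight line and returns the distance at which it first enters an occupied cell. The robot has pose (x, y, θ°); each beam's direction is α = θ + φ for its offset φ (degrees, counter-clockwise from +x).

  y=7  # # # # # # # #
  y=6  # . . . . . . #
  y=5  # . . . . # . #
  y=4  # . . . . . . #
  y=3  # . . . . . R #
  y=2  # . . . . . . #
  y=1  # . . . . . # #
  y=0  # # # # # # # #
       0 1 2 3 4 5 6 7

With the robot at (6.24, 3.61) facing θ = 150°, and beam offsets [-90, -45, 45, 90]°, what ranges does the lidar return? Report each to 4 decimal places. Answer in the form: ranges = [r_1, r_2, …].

beam 1: φ=-90°, α=60°
  direction (0.5000, 0.8660); cell (6,3); t to first gridline: x 1.5200, y 0.4503 (then +2.0000 / +1.1547)
    (6,4) via y @ 0.4503
    (7,4) via x @ 1.5200  # hit
  → r_1 = 1.5200
beam 2: φ=-45°, α=105°
  direction (-0.2588, 0.9659); cell (6,3); t to first gridline: x 0.9273, y 0.4038 (then +3.8637 / +1.0353)
    (6,4) via y @ 0.4038
    (5,4) via x @ 0.9273
    (5,5) via y @ 1.4390  # hit
  → r_2 = 1.4390
beam 3: φ=45°, α=195°
  direction (-0.9659, -0.2588); cell (6,3); t to first gridline: x 0.2485, y 2.3569 (then +1.0353 / +3.8637)
    (5,3) via x @ 0.2485
    (4,3) via x @ 1.2837
    (3,3) via x @ 2.3190
    (3,2) via y @ 2.3569
    (2,2) via x @ 3.3543
    (1,2) via x @ 4.3896
    (0,2) via x @ 5.4248  # hit
  → r_3 = 5.4248
beam 4: φ=90°, α=240°
  direction (-0.5000, -0.8660); cell (6,3); t to first gridline: x 0.4800, y 0.7044 (then +2.0000 / +1.1547)
    (5,3) via x @ 0.4800
    (5,2) via y @ 0.7044
    (5,1) via y @ 1.8591
    (4,1) via x @ 2.4800
    (4,0) via y @ 3.0138  # hit
  → r_4 = 3.0138

ranges = [1.5200, 1.4390, 5.4248, 3.0138]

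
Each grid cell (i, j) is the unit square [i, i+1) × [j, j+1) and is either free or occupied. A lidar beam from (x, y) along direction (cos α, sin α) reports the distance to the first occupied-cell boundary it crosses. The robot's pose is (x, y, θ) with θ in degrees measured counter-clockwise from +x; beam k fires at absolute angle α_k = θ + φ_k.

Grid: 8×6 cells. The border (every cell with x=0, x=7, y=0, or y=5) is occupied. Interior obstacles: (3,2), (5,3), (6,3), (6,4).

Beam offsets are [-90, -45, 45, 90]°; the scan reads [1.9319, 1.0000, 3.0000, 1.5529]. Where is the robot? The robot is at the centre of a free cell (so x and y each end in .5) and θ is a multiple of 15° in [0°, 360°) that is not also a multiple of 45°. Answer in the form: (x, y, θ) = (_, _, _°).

The pose lattice has 20·16 = 320 candidates. Test each by forward raycasting.
  (2.5, 2.5, 150°): beam 1 = 2.8868 ≠ 1.9319 ✗
  (1.5, 1.5, 285°): beam 1 = 0.5176 ≠ 1.9319 ✗
  (3.5, 4.5, 240°): beam 1 = 1.0000 ≠ 1.9319 ✗
  (1.5, 1.5, 255°): beam 1 = 0.5176 ≠ 1.9319 ✗
  …
  (2.5, 1.5, 75°): r_1=1.9319, r_2=1.0000, r_3=3.0000, r_4=1.5529 — all match ✓
No second candidate reproduces the full scan.

(x, y, θ) = (2.5, 1.5, 75°)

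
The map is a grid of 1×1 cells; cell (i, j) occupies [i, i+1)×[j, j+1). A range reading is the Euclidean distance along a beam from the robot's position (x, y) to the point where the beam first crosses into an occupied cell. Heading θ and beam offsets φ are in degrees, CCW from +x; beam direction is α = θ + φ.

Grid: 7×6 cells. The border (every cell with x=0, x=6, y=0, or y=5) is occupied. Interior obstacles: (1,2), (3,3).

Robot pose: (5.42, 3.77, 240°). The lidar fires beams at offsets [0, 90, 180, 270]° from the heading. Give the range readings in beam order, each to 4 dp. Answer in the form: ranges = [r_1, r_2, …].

ranges = [3.1985, 0.6697, 1.1600, 2.4600]

beam 1: φ=0°, α=240°
  d=(-0.5000,-0.8660)  start (5,3)  tX=0.8400 tY=0.8891  stride 1/|dx|=2.0000 1/|dy|=1.1547
    cross x-line → (4,3), t=0.8400
    cross y-line → (4,2), t=0.8891
    cross y-line → (4,1), t=2.0438
    cross x-line → (3,1), t=2.8400
    cross y-line → (3,0), t=3.1985 (wall)
  → r_1 = 3.1985
beam 2: φ=90°, α=330°
  d=(0.8660,-0.5000)  start (5,3)  tX=0.6697 tY=1.5400  stride 1/|dx|=1.1547 1/|dy|=2.0000
    cross x-line → (6,3), t=0.6697 (wall)
  → r_2 = 0.6697
beam 3: φ=180°, α=60°
  d=(0.5000,0.8660)  start (5,3)  tX=1.1600 tY=0.2656  stride 1/|dx|=2.0000 1/|dy|=1.1547
    cross y-line → (5,4), t=0.2656
    cross x-line → (6,4), t=1.1600 (wall)
  → r_3 = 1.1600
beam 4: φ=270°, α=150°
  d=(-0.8660,0.5000)  start (5,3)  tX=0.4850 tY=0.4600  stride 1/|dx|=1.1547 1/|dy|=2.0000
    cross y-line → (5,4), t=0.4600
    cross x-line → (4,4), t=0.4850
    cross x-line → (3,4), t=1.6397
    cross y-line → (3,5), t=2.4600 (wall)
  → r_4 = 2.4600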